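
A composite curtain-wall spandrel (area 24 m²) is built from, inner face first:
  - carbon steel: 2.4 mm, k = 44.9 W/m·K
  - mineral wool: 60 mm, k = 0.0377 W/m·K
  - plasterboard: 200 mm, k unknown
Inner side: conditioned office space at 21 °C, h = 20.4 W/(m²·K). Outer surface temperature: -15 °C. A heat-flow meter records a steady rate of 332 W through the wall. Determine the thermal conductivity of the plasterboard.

Treating each layer as a thermal resistance in series:
R_inner film = 1/(h_i·A) = 1/(20.4×24) = 0.002042 K/W
R_carbon steel = L/(kA) = 0.0024/(44.9×24) = 2.227×10^-6 K/W
R_mineral wool = L/(kA) = 0.06/(0.0377×24) = 0.06631 K/W
Sum of known resistances R_other = 0.06836 K/W
Total R = ΔT/Q = 36/332 = 0.1084 K/W
R_plasterboard = R_total − R_other = 0.04008 K/W
k = L/(R·A) = 0.2/(0.04008×24)

k ≈ 0.208 W/(m·K)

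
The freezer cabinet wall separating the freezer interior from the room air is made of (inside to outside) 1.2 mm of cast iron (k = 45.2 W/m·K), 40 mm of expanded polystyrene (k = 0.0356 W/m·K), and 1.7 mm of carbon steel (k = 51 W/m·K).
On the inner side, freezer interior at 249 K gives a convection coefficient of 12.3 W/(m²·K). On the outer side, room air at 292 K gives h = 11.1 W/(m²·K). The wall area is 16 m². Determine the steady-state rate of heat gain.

Q ≈ 531 W

Thermal resistances in series:
R_inner film = 1/(h_i·A) = 1/(12.3×16) = 0.005081 K/W
R_cast iron = L/(kA) = 0.0012/(45.2×16) = 1.659×10^-6 K/W
R_expanded polystyrene = L/(kA) = 0.04/(0.0356×16) = 0.07022 K/W
R_carbon steel = L/(kA) = 0.0017/(51×16) = 2.083×10^-6 K/W
R_outer film = 1/(h_o·A) = 1/(11.1×16) = 0.005631 K/W
R_total = 0.08094 K/W
Q = ΔT / R_total = 43 / 0.08094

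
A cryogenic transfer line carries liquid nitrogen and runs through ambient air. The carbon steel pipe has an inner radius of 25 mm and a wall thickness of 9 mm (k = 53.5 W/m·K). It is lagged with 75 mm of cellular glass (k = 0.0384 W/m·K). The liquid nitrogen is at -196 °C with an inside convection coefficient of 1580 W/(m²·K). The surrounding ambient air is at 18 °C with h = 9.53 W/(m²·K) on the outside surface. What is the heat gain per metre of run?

Radial resistances (cylindrical: R_cond = ln(r_o/r_i)/(2πkL), R_conv = 1/(h·2πrL)):
R_inner film = 1/(h_i·2πr₁L) = 1/(1580×2π×0.025×1) = 0.004029 K/W
R_carbon steel pipe wall = ln(34/25)/(2π×53.5×1) = 9.147×10^-4 K/W
R_cellular glass = ln(109/34)/(2π×0.0384×1) = 4.828 K/W
R_outer film = 1/(h_o·2πr_oL) = 1/(9.53×2π×0.109×1) = 0.1532 K/W
R_total = 4.987 K/W
Q = ΔT/R_total = 214/4.987

q′ ≈ 42.9 W/m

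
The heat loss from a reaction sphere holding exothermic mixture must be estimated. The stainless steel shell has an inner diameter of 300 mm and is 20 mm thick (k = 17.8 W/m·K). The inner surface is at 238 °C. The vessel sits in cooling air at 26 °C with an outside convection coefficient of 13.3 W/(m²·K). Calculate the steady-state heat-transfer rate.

Q ≈ 1010 W

Each spherical layer contributes R = (1/r_i − 1/r_o)/(4πk):
R_stainless steel shell = (1/0.15 − 1/0.17)/(4π×17.8) = 0.003506 K/W
R_outer film = 1/(h·4πr_o²) = 1/(13.3×4π×0.17²) = 0.207 K/W
R_total = 0.2105 K/W
Q = ΔT/R_total = 212/0.2105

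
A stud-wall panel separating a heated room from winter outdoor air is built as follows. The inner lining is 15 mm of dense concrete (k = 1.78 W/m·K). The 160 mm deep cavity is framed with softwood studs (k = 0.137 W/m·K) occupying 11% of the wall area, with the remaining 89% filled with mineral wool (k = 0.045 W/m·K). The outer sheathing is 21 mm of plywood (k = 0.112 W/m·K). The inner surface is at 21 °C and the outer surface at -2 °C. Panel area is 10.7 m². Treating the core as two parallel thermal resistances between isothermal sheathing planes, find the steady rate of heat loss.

Q ≈ 79.4 W

Sheathing layers in series; stud and cavity paths in parallel between them.
R_inner = 0.015/(1.78×10.7) = 7.876×10^-4 K/W
R_stud  = 0.16/(0.137×0.11×10.7) = 0.9923 K/W
R_cav   = 0.16/(0.045×0.89×10.7) = 0.3734 K/W
1/R_core = 1/R_stud + 1/R_cav → R_core = 0.2713 K/W
R_outer = 0.021/(0.112×10.7) = 0.01752 K/W
R_total = 0.2896 K/W
Q = ΔT/R_total = 23/0.2896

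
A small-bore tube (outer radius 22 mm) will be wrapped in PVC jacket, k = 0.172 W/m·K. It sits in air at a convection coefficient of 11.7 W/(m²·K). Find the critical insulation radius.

r_cr ≈ 14.7 mm

For a cylinder r_cr = k/h = 0.172/11.7
r_cr = 14.7 mm; since the bare radius (22 mm) is above r_cr, any added insulation will reduce heat loss.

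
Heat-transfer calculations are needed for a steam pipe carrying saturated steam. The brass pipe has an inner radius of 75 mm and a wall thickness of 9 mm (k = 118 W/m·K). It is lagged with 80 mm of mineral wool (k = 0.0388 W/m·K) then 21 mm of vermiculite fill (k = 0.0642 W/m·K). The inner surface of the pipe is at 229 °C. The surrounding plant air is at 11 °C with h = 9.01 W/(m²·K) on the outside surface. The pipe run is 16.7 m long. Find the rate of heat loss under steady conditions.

Q ≈ 1160 W

Cylindrical conduction, so R = ln(r₂/r₁)/(2πkL) per layer, in series:
R_brass pipe wall = ln(84/75)/(2π×118×16.7) = 9.153×10^-6 K/W
R_mineral wool = ln(164/84)/(2π×0.0388×16.7) = 0.1643 K/W
R_vermiculite fill = ln(185/164)/(2π×0.0642×16.7) = 0.01789 K/W
R_outer film = 1/(h_o·2πr_oL) = 1/(9.01×2π×0.185×16.7) = 0.005718 K/W
R_total = 0.1879 K/W
Q = ΔT/R_total = 218/0.1879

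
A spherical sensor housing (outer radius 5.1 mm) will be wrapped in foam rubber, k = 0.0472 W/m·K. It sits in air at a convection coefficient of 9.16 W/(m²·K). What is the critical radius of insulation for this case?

r_cr ≈ 10.3 mm

For a sphere r_cr = 2k/h = 2×0.0472/9.16
r_cr = 10.3 mm; since the bare radius (5.1 mm) is below r_cr, adding a thin layer of insulation will *increase* heat loss.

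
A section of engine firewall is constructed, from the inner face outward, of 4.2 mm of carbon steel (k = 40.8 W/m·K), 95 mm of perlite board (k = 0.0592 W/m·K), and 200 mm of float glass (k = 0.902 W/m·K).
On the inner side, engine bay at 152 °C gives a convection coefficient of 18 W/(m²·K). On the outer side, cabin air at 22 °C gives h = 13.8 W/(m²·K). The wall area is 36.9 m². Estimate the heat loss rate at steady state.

Series thermal resistances:
R_inner film = 1/(h_i·A) = 1/(18×36.9) = 0.001506 K/W
R_carbon steel = L/(kA) = 0.0042/(40.8×36.9) = 2.79×10^-6 K/W
R_perlite board = L/(kA) = 0.095/(0.0592×36.9) = 0.04349 K/W
R_float glass = L/(kA) = 0.2/(0.902×36.9) = 0.006009 K/W
R_outer film = 1/(h_o·A) = 1/(13.8×36.9) = 0.001964 K/W
R_total = 0.05297 K/W
Q = ΔT / R_total = 130 / 0.05297

Q ≈ 2450 W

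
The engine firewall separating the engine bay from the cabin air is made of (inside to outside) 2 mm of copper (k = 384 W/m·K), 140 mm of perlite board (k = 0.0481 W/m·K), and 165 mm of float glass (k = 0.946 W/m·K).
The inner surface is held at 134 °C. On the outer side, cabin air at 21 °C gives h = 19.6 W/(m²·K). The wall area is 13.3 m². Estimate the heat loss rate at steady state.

Series thermal resistances:
R_copper = L/(kA) = 0.002/(384×13.3) = 3.916×10^-7 K/W
R_perlite board = L/(kA) = 0.14/(0.0481×13.3) = 0.2188 K/W
R_float glass = L/(kA) = 0.165/(0.946×13.3) = 0.01311 K/W
R_outer film = 1/(h_o·A) = 1/(19.6×13.3) = 0.003836 K/W
R_total = 0.2358 K/W
Q = ΔT / R_total = 113 / 0.2358

Q ≈ 479 W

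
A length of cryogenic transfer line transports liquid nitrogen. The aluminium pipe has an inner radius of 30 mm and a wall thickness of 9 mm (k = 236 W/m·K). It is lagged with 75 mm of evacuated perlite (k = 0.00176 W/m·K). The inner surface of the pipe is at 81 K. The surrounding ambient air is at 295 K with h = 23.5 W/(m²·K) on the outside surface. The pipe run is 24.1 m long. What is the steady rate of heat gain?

Radial resistances (cylindrical: R_cond = ln(r_o/r_i)/(2πkL), R_conv = 1/(h·2πrL)):
R_aluminium pipe wall = ln(39/30)/(2π×236×24.1) = 7.342×10^-6 K/W
R_evacuated perlite = ln(114/39)/(2π×0.00176×24.1) = 4.025 K/W
R_outer film = 1/(h_o·2πr_oL) = 1/(23.5×2π×0.114×24.1) = 0.002465 K/W
R_total = 4.027 K/W
Q = ΔT/R_total = 214/4.027

Q ≈ 53.1 W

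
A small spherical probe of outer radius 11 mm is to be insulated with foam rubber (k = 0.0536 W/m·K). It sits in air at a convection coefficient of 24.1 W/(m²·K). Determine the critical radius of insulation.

For a sphere r_cr = 2k/h = 2×0.0536/24.1
r_cr = 4.45 mm; since the bare radius (11 mm) is above r_cr, any added insulation will reduce heat loss.

r_cr ≈ 4.45 mm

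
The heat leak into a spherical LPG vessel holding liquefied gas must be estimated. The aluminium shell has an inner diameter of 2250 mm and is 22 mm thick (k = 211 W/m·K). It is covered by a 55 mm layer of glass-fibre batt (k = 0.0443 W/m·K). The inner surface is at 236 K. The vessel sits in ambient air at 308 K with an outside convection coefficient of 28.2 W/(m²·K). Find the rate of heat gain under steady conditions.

Q ≈ 978 W

Each spherical layer contributes R = (1/r_i − 1/r_o)/(4πk):
R_aluminium shell = (1/1.125 − 1/1.147)/(4π×211) = 6.43×10^-6 K/W
R_glass-fibre batt = (1/1.147 − 1/1.202)/(4π×0.0443) = 0.07166 K/W
R_outer film = 1/(h·4πr_o²) = 1/(28.2×4π×1.202²) = 0.001953 K/W
R_total = 0.07362 K/W
Q = ΔT/R_total = 72/0.07362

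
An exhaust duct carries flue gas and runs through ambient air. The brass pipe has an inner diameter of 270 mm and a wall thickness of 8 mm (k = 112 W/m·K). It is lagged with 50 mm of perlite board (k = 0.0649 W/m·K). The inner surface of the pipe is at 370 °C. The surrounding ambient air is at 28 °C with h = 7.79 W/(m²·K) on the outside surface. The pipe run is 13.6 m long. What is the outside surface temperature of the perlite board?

Radial resistances (cylindrical: R_cond = ln(r_o/r_i)/(2πkL), R_conv = 1/(h·2πrL)):
R_brass pipe wall = ln(143/135)/(2π×112×13.6) = 6.015×10^-6 K/W
R_perlite board = ln(193/143)/(2π×0.0649×13.6) = 0.05407 K/W
R_outer film = 1/(h_o·2πr_oL) = 1/(7.79×2π×0.193×13.6) = 0.007784 K/W
R_total = 0.06186 K/W
Q = ΔT/R_total = 342/0.06186
Q = 5530 W
T_interface = T_inner − Q·ΣR(inner→interface) = 370 − 5530×0.05407

T ≈ 71 °C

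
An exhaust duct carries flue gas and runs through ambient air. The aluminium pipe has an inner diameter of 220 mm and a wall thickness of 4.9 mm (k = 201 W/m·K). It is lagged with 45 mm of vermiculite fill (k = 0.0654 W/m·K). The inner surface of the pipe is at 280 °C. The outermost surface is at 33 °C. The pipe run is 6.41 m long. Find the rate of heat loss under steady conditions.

Q ≈ 1970 W

Cylindrical conduction, so R = ln(r₂/r₁)/(2πkL) per layer, in series:
R_aluminium pipe wall = ln(114.9/110)/(2π×201×6.41) = 5.384×10^-6 K/W
R_vermiculite fill = ln(159.9/114.9)/(2π×0.0654×6.41) = 0.1255 K/W
R_total = 0.1255 K/W
Q = ΔT/R_total = 247/0.1255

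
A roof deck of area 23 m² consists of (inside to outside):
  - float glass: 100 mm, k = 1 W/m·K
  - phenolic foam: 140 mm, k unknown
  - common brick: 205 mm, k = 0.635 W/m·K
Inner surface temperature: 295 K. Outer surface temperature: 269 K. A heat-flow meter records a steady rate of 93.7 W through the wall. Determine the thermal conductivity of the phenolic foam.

k ≈ 0.0235 W/(m·K)

Using the resistance-network approach (series):
R_float glass = L/(kA) = 0.1/(1×23) = 0.004348 K/W
R_common brick = L/(kA) = 0.205/(0.635×23) = 0.01404 K/W
Sum of known resistances R_other = 0.01838 K/W
Total R = ΔT/Q = 26/93.7 = 0.2775 K/W
R_phenolic foam = R_total − R_other = 0.2591 K/W
k = L/(R·A) = 0.14/(0.2591×23)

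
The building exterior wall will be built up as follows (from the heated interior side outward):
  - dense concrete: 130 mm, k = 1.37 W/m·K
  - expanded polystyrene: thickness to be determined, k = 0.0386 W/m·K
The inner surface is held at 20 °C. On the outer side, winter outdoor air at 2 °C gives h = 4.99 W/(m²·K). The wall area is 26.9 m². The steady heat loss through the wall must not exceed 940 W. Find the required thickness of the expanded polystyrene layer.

Treating each layer as a thermal resistance in series:
R_dense concrete = L/(kA) = 0.13/(1.37×26.9) = 0.003528 K/W
R_outer film = 1/(h_o·A) = 1/(4.99×26.9) = 0.00745 K/W
Sum of the known resistances R_other = 0.01098 K/W
Required total resistance R_tot = ΔT/Q_allow = 18/940 = 0.01915 K/W
R_expanded polystyrene = R_tot − R_other = 0.008172 K/W
L = R·k·A = 0.008172×0.0386×26.9

L ≈ 8.48 mm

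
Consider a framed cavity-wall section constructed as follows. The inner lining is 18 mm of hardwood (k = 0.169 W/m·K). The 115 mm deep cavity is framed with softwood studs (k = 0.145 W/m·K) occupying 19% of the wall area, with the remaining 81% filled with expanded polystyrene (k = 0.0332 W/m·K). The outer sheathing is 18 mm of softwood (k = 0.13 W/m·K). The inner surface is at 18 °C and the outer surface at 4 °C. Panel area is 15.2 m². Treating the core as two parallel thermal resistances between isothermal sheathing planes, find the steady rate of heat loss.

Sheathing layers in series; stud and cavity paths in parallel between them.
R_inner = 0.018/(0.169×15.2) = 0.007007 K/W
R_stud  = 0.115/(0.145×0.19×15.2) = 0.2746 K/W
R_cav   = 0.115/(0.0332×0.81×15.2) = 0.2813 K/W
1/R_core = 1/R_stud + 1/R_cav → R_core = 0.139 K/W
R_outer = 0.018/(0.13×15.2) = 0.009109 K/W
R_total = 0.1551 K/W
Q = ΔT/R_total = 14/0.1551

Q ≈ 90.3 W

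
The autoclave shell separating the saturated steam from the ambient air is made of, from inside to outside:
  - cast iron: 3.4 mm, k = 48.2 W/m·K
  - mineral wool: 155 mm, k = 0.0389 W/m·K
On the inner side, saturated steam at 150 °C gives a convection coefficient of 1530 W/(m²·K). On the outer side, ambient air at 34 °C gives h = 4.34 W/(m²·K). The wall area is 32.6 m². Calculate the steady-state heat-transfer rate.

Thermal resistances in series:
R_inner film = 1/(h_i·A) = 1/(1530×32.6) = 2.005×10^-5 K/W
R_cast iron = L/(kA) = 0.0034/(48.2×32.6) = 2.164×10^-6 K/W
R_mineral wool = L/(kA) = 0.155/(0.0389×32.6) = 0.1222 K/W
R_outer film = 1/(h_o·A) = 1/(4.34×32.6) = 0.007068 K/W
R_total = 0.1293 K/W
Q = ΔT / R_total = 116 / 0.1293

Q ≈ 897 W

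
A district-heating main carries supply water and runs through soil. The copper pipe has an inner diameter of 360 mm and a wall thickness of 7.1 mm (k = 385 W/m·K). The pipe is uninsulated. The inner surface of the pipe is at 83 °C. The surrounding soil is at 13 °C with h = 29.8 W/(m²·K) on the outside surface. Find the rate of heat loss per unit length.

Treating each annulus and film as a series resistance:
R_copper pipe wall = ln(187.1/180)/(2π×385×1) = 1.599×10^-5 K/W
R_outer film = 1/(h_o·2πr_oL) = 1/(29.8×2π×0.1871×1) = 0.02855 K/W
R_total = 0.02856 K/W
Q = ΔT/R_total = 70/0.02856

q′ ≈ 2450 W/m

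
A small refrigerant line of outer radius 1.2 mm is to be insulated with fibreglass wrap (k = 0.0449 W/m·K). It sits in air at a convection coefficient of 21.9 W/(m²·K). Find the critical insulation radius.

r_cr ≈ 2.05 mm

For a cylinder r_cr = k/h = 0.0449/21.9
r_cr = 2.05 mm; since the bare radius (1.2 mm) is below r_cr, adding a thin layer of insulation will *increase* heat loss.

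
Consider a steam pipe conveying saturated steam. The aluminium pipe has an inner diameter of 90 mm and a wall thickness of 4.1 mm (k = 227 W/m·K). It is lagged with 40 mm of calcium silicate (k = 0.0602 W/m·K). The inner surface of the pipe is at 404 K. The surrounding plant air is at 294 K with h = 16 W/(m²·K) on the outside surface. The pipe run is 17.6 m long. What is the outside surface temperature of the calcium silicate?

T ≈ 301 K

For a radial system each layer contributes R = ln(r_out/r_in)/(2πkL); films add R = 1/(hA).
R_aluminium pipe wall = ln(49.1/45)/(2π×227×17.6) = 3.474×10^-6 K/W
R_calcium silicate = ln(89.1/49.1)/(2π×0.0602×17.6) = 0.08951 K/W
R_outer film = 1/(h_o·2πr_oL) = 1/(16×2π×0.0891×17.6) = 0.006343 K/W
R_total = 0.09586 K/W
Q = ΔT/R_total = 110/0.09586
Q = 1150 W
T_interface = T_inner − Q·ΣR(inner→interface) = 404 − 1150×0.08952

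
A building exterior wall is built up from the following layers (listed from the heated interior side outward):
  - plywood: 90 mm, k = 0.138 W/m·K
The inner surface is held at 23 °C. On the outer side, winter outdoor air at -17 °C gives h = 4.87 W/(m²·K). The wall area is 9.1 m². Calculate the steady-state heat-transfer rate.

Q ≈ 424 W

Using the resistance-network approach (series):
R_plywood = L/(kA) = 0.09/(0.138×9.1) = 0.07167 K/W
R_outer film = 1/(h_o·A) = 1/(4.87×9.1) = 0.02256 K/W
R_total = 0.09423 K/W
Q = ΔT / R_total = 40 / 0.09423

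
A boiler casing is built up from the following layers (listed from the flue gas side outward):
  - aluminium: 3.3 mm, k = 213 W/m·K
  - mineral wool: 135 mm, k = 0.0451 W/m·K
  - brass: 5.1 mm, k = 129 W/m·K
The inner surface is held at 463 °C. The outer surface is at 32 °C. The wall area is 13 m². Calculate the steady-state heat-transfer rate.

Q ≈ 1870 W

Treating each layer as a thermal resistance in series:
R_aluminium = L/(kA) = 0.0033/(213×13) = 1.192×10^-6 K/W
R_mineral wool = L/(kA) = 0.135/(0.0451×13) = 0.2303 K/W
R_brass = L/(kA) = 0.0051/(129×13) = 3.041×10^-6 K/W
R_total = 0.2303 K/W
Q = ΔT / R_total = 431 / 0.2303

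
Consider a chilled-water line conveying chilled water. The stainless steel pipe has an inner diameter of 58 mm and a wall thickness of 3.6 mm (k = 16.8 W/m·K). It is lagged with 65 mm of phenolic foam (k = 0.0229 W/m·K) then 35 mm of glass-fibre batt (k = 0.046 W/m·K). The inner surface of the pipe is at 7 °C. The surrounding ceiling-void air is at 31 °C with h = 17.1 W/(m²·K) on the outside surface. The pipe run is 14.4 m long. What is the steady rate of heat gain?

Q ≈ 39.5 W

Radial resistances (cylindrical: R_cond = ln(r_o/r_i)/(2πkL), R_conv = 1/(h·2πrL)):
R_stainless steel pipe wall = ln(32.6/29)/(2π×16.8×14.4) = 7.698×10^-5 K/W
R_phenolic foam = ln(97.6/32.6)/(2π×0.0229×14.4) = 0.5292 K/W
R_glass-fibre batt = ln(132.6/97.6)/(2π×0.046×14.4) = 0.07363 K/W
R_outer film = 1/(h_o·2πr_oL) = 1/(17.1×2π×0.1326×14.4) = 0.004874 K/W
R_total = 0.6078 K/W
Q = ΔT/R_total = 24/0.6078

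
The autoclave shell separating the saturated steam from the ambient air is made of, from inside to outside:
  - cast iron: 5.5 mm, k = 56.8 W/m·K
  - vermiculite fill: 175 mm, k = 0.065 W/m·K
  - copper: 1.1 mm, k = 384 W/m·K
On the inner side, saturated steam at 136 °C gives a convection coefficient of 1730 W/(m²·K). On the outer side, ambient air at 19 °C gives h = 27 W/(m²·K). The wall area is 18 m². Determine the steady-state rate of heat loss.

Using the resistance-network approach (series):
R_inner film = 1/(h_i·A) = 1/(1730×18) = 3.211×10^-5 K/W
R_cast iron = L/(kA) = 0.0055/(56.8×18) = 5.379×10^-6 K/W
R_vermiculite fill = L/(kA) = 0.175/(0.065×18) = 0.1496 K/W
R_copper = L/(kA) = 0.0011/(384×18) = 1.591×10^-7 K/W
R_outer film = 1/(h_o·A) = 1/(27×18) = 0.002058 K/W
R_total = 0.1517 K/W
Q = ΔT / R_total = 117 / 0.1517

Q ≈ 771 W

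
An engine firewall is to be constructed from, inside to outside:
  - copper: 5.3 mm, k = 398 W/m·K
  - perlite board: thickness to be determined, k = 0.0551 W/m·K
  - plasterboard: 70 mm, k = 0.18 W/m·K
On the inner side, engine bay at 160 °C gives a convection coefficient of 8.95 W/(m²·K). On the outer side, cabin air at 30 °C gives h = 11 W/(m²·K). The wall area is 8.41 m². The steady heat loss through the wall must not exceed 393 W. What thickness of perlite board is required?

L ≈ 121 mm

Thermal resistances in series:
R_inner film = 1/(h_i·A) = 1/(8.95×8.41) = 0.01329 K/W
R_copper = L/(kA) = 0.0053/(398×8.41) = 1.583×10^-6 K/W
R_plasterboard = L/(kA) = 0.07/(0.18×8.41) = 0.04624 K/W
R_outer film = 1/(h_o·A) = 1/(11×8.41) = 0.01081 K/W
Sum of the known resistances R_other = 0.07034 K/W
Required total resistance R_tot = ΔT/Q_allow = 130/393 = 0.3308 K/W
R_perlite board = R_tot − R_other = 0.2605 K/W
L = R·k·A = 0.2605×0.0551×8.41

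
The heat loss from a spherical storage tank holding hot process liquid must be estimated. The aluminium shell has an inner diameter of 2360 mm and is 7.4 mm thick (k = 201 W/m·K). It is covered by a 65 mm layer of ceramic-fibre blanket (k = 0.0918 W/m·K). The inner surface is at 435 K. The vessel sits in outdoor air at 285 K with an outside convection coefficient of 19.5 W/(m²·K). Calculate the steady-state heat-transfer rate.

Q ≈ 3700 W

Radial (spherical) resistances in series:
R_aluminium shell = (1/1.18 − 1/1.1874)/(4π×201) = 2.091×10^-6 K/W
R_ceramic-fibre blanket = (1/1.1874 − 1/1.2524)/(4π×0.0918) = 0.03789 K/W
R_outer film = 1/(h·4πr_o²) = 1/(19.5×4π×1.2524²) = 0.002602 K/W
R_total = 0.04049 K/W
Q = ΔT/R_total = 150/0.04049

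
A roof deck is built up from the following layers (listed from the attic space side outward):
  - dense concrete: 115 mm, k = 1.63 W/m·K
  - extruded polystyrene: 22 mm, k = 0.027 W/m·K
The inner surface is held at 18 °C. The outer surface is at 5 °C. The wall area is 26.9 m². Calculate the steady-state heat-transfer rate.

Q ≈ 395 W

Treating each layer as a thermal resistance in series:
R_dense concrete = L/(kA) = 0.115/(1.63×26.9) = 0.002623 K/W
R_extruded polystyrene = L/(kA) = 0.022/(0.027×26.9) = 0.03029 K/W
R_total = 0.03291 K/W
Q = ΔT / R_total = 13 / 0.03291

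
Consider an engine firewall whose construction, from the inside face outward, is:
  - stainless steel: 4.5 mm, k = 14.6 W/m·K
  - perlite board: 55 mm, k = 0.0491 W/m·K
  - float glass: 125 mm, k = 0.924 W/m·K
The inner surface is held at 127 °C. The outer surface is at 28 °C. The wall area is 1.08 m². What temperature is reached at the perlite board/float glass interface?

Model the wall as resistances in series:
R_stainless steel = L/(kA) = 0.0045/(14.6×1.08) = 2.854×10^-4 K/W
R_perlite board = L/(kA) = 0.055/(0.0491×1.08) = 1.037 K/W
R_float glass = L/(kA) = 0.125/(0.924×1.08) = 0.1253 K/W
R_total = 1.163 K/W;  Q = ΔT/R_total = 99/1.163 = 85.14 W
T_interface = T_inner − Q·ΣR(inner→interface) = 127 − 85.1×1.037

T ≈ 38.7 °C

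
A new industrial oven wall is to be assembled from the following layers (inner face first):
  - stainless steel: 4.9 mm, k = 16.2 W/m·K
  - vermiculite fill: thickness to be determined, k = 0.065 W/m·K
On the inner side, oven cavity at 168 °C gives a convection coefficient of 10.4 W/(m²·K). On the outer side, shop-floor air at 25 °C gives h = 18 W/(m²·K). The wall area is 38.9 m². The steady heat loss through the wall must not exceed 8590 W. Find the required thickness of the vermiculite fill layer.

Treating each layer as a thermal resistance in series:
R_inner film = 1/(h_i·A) = 1/(10.4×38.9) = 0.002472 K/W
R_stainless steel = L/(kA) = 0.0049/(16.2×38.9) = 7.776×10^-6 K/W
R_outer film = 1/(h_o·A) = 1/(18×38.9) = 0.001428 K/W
Sum of the known resistances R_other = 0.003908 K/W
Required total resistance R_tot = ΔT/Q_allow = 143/8590 = 0.01665 K/W
R_vermiculite fill = R_tot − R_other = 0.01274 K/W
L = R·k·A = 0.01274×0.065×38.9

L ≈ 32.2 mm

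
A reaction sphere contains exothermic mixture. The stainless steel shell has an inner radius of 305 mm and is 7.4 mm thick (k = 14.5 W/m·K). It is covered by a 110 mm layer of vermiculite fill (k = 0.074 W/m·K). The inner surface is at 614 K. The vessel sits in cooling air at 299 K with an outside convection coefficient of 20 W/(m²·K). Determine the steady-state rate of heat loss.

Spherical conduction: R = (1/r_in − 1/r_out)/(4πk) per layer; series-sum.
R_stainless steel shell = (1/0.305 − 1/0.3124)/(4π×14.5) = 4.262×10^-4 K/W
R_vermiculite fill = (1/0.3124 − 1/0.4224)/(4π×0.074) = 0.8964 K/W
R_outer film = 1/(h·4πr_o²) = 1/(20×4π×0.4224²) = 0.0223 K/W
R_total = 0.9192 K/W
Q = ΔT/R_total = 315/0.9192

Q ≈ 343 W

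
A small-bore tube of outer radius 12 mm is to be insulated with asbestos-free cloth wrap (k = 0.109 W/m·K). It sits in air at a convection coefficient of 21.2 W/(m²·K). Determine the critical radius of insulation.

r_cr ≈ 5.14 mm

For a cylinder r_cr = k/h = 0.109/21.2
r_cr = 5.14 mm; since the bare radius (12 mm) is above r_cr, any added insulation will reduce heat loss.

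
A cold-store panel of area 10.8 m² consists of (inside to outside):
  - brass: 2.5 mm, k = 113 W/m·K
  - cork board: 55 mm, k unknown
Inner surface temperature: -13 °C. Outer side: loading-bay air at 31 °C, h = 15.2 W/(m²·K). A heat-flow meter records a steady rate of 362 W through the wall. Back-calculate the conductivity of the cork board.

Thermal resistances in series:
R_brass = L/(kA) = 0.0025/(113×10.8) = 2.049×10^-6 K/W
R_outer film = 1/(h_o·A) = 1/(15.2×10.8) = 0.006092 K/W
Sum of known resistances R_other = 0.006094 K/W
Total R = ΔT/Q = 44/362 = 0.1215 K/W
R_cork board = R_total − R_other = 0.1155 K/W
k = L/(R·A) = 0.055/(0.1155×10.8)

k ≈ 0.0441 W/(m·K)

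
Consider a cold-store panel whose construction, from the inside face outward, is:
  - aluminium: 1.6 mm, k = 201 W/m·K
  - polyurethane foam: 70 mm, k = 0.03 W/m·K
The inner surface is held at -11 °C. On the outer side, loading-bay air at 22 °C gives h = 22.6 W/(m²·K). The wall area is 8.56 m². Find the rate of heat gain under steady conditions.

Q ≈ 119 W

Using the resistance-network approach (series):
R_aluminium = L/(kA) = 0.0016/(201×8.56) = 9.299×10^-7 K/W
R_polyurethane foam = L/(kA) = 0.07/(0.03×8.56) = 0.2726 K/W
R_outer film = 1/(h_o·A) = 1/(22.6×8.56) = 0.005169 K/W
R_total = 0.2778 K/W
Q = ΔT / R_total = 33 / 0.2778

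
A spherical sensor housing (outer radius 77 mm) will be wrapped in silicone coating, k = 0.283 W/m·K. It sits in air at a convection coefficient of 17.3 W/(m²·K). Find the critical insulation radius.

r_cr ≈ 32.7 mm

For a sphere r_cr = 2k/h = 2×0.283/17.3
r_cr = 32.7 mm; since the bare radius (77 mm) is above r_cr, any added insulation will reduce heat loss.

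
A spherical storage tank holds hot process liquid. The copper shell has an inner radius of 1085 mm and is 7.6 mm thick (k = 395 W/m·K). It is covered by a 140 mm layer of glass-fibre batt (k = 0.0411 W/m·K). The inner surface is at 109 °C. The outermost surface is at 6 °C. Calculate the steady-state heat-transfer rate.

For a spherical shell R = (1/r₁ − 1/r₂)/(4πk); film R = 1/(h·4πr²). In series:
R_copper shell = (1/1.085 − 1/1.0926)/(4π×395) = 1.292×10^-6 K/W
R_glass-fibre batt = (1/1.0926 − 1/1.2326)/(4π×0.0411) = 0.2013 K/W
R_total = 0.2013 K/W
Q = ΔT/R_total = 103/0.2013

Q ≈ 512 W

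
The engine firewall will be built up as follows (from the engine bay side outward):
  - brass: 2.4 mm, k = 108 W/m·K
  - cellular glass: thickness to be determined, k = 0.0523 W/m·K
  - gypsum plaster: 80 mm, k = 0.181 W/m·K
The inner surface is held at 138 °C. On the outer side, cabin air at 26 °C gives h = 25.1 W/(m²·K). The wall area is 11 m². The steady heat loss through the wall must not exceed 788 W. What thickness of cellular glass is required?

L ≈ 56.6 mm

Using the resistance-network approach (series):
R_brass = L/(kA) = 0.0024/(108×11) = 2.02×10^-6 K/W
R_gypsum plaster = L/(kA) = 0.08/(0.181×11) = 0.04018 K/W
R_outer film = 1/(h_o·A) = 1/(25.1×11) = 0.003622 K/W
Sum of the known resistances R_other = 0.0438 K/W
Required total resistance R_tot = ΔT/Q_allow = 112/788 = 0.1421 K/W
R_cellular glass = R_tot − R_other = 0.09833 K/W
L = R·k·A = 0.09833×0.0523×11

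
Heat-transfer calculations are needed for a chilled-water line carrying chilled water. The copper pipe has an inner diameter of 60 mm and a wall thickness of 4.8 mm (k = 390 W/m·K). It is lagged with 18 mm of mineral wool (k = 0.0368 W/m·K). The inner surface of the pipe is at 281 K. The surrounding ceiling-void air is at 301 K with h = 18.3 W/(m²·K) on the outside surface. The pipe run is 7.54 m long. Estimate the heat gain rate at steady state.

Treating each annulus and film as a series resistance:
R_copper pipe wall = ln(34.8/30)/(2π×390×7.54) = 8.033×10^-6 K/W
R_mineral wool = ln(52.8/34.8)/(2π×0.0368×7.54) = 0.2391 K/W
R_outer film = 1/(h_o·2πr_oL) = 1/(18.3×2π×0.0528×7.54) = 0.02185 K/W
R_total = 0.261 K/W
Q = ΔT/R_total = 20/0.261

Q ≈ 76.6 W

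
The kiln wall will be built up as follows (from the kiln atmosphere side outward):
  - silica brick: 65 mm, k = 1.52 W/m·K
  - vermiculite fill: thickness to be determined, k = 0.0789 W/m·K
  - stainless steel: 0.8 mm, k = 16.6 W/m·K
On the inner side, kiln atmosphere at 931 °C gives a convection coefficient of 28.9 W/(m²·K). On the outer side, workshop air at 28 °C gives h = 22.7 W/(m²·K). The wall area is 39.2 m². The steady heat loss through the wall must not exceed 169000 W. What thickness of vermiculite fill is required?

Treating each layer as a thermal resistance in series:
R_inner film = 1/(h_i·A) = 1/(28.9×39.2) = 8.827×10^-4 K/W
R_silica brick = L/(kA) = 0.065/(1.52×39.2) = 0.001091 K/W
R_stainless steel = L/(kA) = 0.0008/(16.6×39.2) = 1.229×10^-6 K/W
R_outer film = 1/(h_o·A) = 1/(22.7×39.2) = 0.001124 K/W
Sum of the known resistances R_other = 0.003099 K/W
Required total resistance R_tot = ΔT/Q_allow = 903/169000 = 0.005343 K/W
R_vermiculite fill = R_tot − R_other = 0.002245 K/W
L = R·k·A = 0.002245×0.0789×39.2

L ≈ 6.94 mm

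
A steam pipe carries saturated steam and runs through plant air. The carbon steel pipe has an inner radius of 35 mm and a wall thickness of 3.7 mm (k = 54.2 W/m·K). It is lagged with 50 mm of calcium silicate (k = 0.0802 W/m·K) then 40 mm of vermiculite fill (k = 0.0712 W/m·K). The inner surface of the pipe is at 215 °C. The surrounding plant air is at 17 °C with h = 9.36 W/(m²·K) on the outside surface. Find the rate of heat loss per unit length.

Cylindrical conduction, so R = ln(r₂/r₁)/(2πkL) per layer, in series:
R_carbon steel pipe wall = ln(38.7/35)/(2π×54.2×1) = 2.951×10^-4 K/W
R_calcium silicate = ln(88.7/38.7)/(2π×0.0802×1) = 1.646 K/W
R_vermiculite fill = ln(128.7/88.7)/(2π×0.0712×1) = 0.832 K/W
R_outer film = 1/(h_o·2πr_oL) = 1/(9.36×2π×0.1287×1) = 0.1321 K/W
R_total = 2.61 K/W
Q = ΔT/R_total = 198/2.61

q′ ≈ 75.8 W/m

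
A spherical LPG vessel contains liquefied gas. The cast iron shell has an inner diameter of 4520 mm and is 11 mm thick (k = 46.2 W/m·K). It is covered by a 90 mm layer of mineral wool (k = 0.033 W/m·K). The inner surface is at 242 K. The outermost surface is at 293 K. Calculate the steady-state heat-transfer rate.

Q ≈ 1260 W

Spherical conduction: R = (1/r_in − 1/r_out)/(4πk) per layer; series-sum.
R_cast iron shell = (1/2.26 − 1/2.271)/(4π×46.2) = 3.692×10^-6 K/W
R_mineral wool = (1/2.271 − 1/2.361)/(4π×0.033) = 0.04048 K/W
R_total = 0.04048 K/W
Q = ΔT/R_total = 51/0.04048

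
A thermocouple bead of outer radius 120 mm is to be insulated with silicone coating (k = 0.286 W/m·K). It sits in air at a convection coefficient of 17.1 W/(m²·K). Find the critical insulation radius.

r_cr ≈ 33.5 mm

For a sphere r_cr = 2k/h = 2×0.286/17.1
r_cr = 33.5 mm; since the bare radius (120 mm) is above r_cr, any added insulation will reduce heat loss.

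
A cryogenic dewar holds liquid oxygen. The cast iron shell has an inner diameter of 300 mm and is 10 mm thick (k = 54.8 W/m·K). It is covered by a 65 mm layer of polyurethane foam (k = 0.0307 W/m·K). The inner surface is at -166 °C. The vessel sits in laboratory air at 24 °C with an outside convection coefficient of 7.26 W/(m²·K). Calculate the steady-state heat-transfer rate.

Q ≈ 38.8 W

Each spherical layer contributes R = (1/r_i − 1/r_o)/(4πk):
R_cast iron shell = (1/0.15 − 1/0.16)/(4π×54.8) = 6.051×10^-4 K/W
R_polyurethane foam = (1/0.16 − 1/0.225)/(4π×0.0307) = 4.68 K/W
R_outer film = 1/(h·4πr_o²) = 1/(7.26×4π×0.225²) = 0.2165 K/W
R_total = 4.897 K/W
Q = ΔT/R_total = 190/4.897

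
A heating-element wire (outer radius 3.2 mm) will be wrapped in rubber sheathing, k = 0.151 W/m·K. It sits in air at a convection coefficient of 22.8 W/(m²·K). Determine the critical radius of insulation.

r_cr ≈ 6.62 mm

For a cylinder r_cr = k/h = 0.151/22.8
r_cr = 6.62 mm; since the bare radius (3.2 mm) is below r_cr, adding a thin layer of insulation will *increase* heat loss.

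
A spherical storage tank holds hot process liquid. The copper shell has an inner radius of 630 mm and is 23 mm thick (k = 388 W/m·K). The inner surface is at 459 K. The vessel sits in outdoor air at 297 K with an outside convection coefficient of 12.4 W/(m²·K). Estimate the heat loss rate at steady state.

For a spherical shell R = (1/r₁ − 1/r₂)/(4πk); film R = 1/(h·4πr²). In series:
R_copper shell = (1/0.63 − 1/0.653)/(4π×388) = 1.147×10^-5 K/W
R_outer film = 1/(h·4πr_o²) = 1/(12.4×4π×0.653²) = 0.01505 K/W
R_total = 0.01506 K/W
Q = ΔT/R_total = 162/0.01506

Q ≈ 10800 W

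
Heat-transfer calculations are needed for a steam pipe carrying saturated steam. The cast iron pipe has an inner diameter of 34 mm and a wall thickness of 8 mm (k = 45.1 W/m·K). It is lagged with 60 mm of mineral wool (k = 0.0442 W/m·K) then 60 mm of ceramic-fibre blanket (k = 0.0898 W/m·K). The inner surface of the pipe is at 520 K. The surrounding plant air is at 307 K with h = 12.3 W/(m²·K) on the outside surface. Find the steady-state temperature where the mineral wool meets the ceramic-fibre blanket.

For a radial system each layer contributes R = ln(r_out/r_in)/(2πkL); films add R = 1/(hA).
R_cast iron pipe wall = ln(25/17)/(2π×45.1×1) = 0.001361 K/W
R_mineral wool = ln(85/25)/(2π×0.0442×1) = 4.407 K/W
R_ceramic-fibre blanket = ln(145/85)/(2π×0.0898×1) = 0.9466 K/W
R_outer film = 1/(h_o·2πr_oL) = 1/(12.3×2π×0.145×1) = 0.08924 K/W
R_total = 5.444 K/W
Q = ΔT/R_total = 213/5.444
Q = 39.1 W/m
T_interface = T_inner − Q·ΣR(inner→interface) = 520 − 39.1×4.408

T ≈ 348 K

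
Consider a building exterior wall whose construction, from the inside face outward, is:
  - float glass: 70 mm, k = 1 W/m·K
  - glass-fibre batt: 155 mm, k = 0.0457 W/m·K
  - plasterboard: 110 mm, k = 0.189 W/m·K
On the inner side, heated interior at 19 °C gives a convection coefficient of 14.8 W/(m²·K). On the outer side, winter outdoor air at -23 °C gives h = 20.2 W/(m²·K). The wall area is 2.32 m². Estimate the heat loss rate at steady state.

Q ≈ 23.4 W

Treating each layer as a thermal resistance in series:
R_inner film = 1/(h_i·A) = 1/(14.8×2.32) = 0.02912 K/W
R_float glass = L/(kA) = 0.07/(1×2.32) = 0.03017 K/W
R_glass-fibre batt = L/(kA) = 0.155/(0.0457×2.32) = 1.462 K/W
R_plasterboard = L/(kA) = 0.11/(0.189×2.32) = 0.2509 K/W
R_outer film = 1/(h_o·A) = 1/(20.2×2.32) = 0.02134 K/W
R_total = 1.793 K/W
Q = ΔT / R_total = 42 / 1.793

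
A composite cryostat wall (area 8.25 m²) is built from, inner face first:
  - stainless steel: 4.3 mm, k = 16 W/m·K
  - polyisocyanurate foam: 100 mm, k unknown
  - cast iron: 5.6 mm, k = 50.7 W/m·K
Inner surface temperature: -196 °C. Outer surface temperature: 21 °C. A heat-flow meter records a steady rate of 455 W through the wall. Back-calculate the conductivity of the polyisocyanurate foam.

k ≈ 0.0254 W/(m·K)

Treating each layer as a thermal resistance in series:
R_stainless steel = L/(kA) = 0.0043/(16×8.25) = 3.258×10^-5 K/W
R_cast iron = L/(kA) = 0.0056/(50.7×8.25) = 1.339×10^-5 K/W
Sum of known resistances R_other = 4.596×10^-5 K/W
Total R = ΔT/Q = 217/455 = 0.4769 K/W
R_polyisocyanurate foam = R_total − R_other = 0.4769 K/W
k = L/(R·A) = 0.1/(0.4769×8.25)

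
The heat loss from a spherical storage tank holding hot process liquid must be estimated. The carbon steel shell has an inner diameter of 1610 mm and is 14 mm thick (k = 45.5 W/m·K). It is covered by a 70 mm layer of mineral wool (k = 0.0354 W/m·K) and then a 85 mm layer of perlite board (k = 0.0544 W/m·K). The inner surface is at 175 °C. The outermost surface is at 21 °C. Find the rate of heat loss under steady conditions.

Q ≈ 428 W

Radial (spherical) resistances in series:
R_carbon steel shell = (1/0.805 − 1/0.819)/(4π×45.5) = 3.714×10^-5 K/W
R_mineral wool = (1/0.819 − 1/0.889)/(4π×0.0354) = 0.2161 K/W
R_perlite board = (1/0.889 − 1/0.974)/(4π×0.0544) = 0.1436 K/W
R_total = 0.3598 K/W
Q = ΔT/R_total = 154/0.3598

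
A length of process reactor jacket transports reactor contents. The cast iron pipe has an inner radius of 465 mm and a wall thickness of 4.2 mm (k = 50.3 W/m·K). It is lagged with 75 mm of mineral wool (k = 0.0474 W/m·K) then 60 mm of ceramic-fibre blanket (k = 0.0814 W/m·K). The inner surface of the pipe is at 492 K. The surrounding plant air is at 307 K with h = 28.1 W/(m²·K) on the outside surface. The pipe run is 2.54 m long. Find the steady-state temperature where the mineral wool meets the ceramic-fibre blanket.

T ≈ 363 K

Treating each annulus and film as a series resistance:
R_cast iron pipe wall = ln(469.2/465)/(2π×50.3×2.54) = 1.12×10^-5 K/W
R_mineral wool = ln(544.2/469.2)/(2π×0.0474×2.54) = 0.196 K/W
R_ceramic-fibre blanket = ln(604.2/544.2)/(2π×0.0814×2.54) = 0.08051 K/W
R_outer film = 1/(h_o·2πr_oL) = 1/(28.1×2π×0.6042×2.54) = 0.003691 K/W
R_total = 0.2802 K/W
Q = ΔT/R_total = 185/0.2802
Q = 660 W
T_interface = T_inner − Q·ΣR(inner→interface) = 492 − 660×0.196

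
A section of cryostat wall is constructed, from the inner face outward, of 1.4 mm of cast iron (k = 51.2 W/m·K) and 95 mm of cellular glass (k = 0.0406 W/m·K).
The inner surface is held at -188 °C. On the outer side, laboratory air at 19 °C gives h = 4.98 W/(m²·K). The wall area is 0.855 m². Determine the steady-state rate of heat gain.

Q ≈ 69.7 W

Thermal resistances in series:
R_cast iron = L/(kA) = 0.0014/(51.2×0.855) = 3.198×10^-5 K/W
R_cellular glass = L/(kA) = 0.095/(0.0406×0.855) = 2.737 K/W
R_outer film = 1/(h_o·A) = 1/(4.98×0.855) = 0.2349 K/W
R_total = 2.972 K/W
Q = ΔT / R_total = 207 / 2.972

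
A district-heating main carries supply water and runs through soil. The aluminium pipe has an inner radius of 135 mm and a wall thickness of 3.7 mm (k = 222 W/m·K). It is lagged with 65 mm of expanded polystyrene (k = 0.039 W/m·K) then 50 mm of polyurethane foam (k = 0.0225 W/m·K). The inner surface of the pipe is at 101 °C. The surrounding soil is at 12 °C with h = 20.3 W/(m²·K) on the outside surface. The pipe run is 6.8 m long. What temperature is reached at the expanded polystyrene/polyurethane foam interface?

Treating each annulus and film as a series resistance:
R_aluminium pipe wall = ln(138.7/135)/(2π×222×6.8) = 2.851×10^-6 K/W
R_expanded polystyrene = ln(203.7/138.7)/(2π×0.039×6.8) = 0.2307 K/W
R_polyurethane foam = ln(253.7/203.7)/(2π×0.0225×6.8) = 0.2283 K/W
R_outer film = 1/(h_o·2πr_oL) = 1/(20.3×2π×0.2537×6.8) = 0.004545 K/W
R_total = 0.4635 K/W
Q = ΔT/R_total = 89/0.4635
Q = 192 W
T_interface = T_inner − Q·ΣR(inner→interface) = 101 − 192×0.2307

T ≈ 56.7 °C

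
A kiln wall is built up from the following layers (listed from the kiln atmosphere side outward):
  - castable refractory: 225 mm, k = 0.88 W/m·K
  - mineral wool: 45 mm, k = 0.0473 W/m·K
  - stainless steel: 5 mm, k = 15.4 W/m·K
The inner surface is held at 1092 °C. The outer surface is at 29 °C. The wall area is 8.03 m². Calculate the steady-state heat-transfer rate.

Q ≈ 7070 W

Using the resistance-network approach (series):
R_castable refractory = L/(kA) = 0.225/(0.88×8.03) = 0.03184 K/W
R_mineral wool = L/(kA) = 0.045/(0.0473×8.03) = 0.1185 K/W
R_stainless steel = L/(kA) = 0.005/(15.4×8.03) = 4.043×10^-5 K/W
R_total = 0.1504 K/W
Q = ΔT / R_total = 1063 / 0.1504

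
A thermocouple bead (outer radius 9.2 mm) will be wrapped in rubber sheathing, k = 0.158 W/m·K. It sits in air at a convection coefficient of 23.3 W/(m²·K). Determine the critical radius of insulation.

For a sphere r_cr = 2k/h = 2×0.158/23.3
r_cr = 13.6 mm; since the bare radius (9.2 mm) is below r_cr, adding a thin layer of insulation will *increase* heat loss.

r_cr ≈ 13.6 mm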